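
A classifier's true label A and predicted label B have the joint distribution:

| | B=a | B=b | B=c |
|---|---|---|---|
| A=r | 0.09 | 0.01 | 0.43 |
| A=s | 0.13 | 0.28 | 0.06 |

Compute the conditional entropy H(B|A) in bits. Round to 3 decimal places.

Marginals: p(A) = (0.5300, 0.4700), p(B) = (0.2200, 0.2900, 0.4900).
H(B|A) = Σ p(A) · H(B|A=·).
  A=r: p=0.5300, H(B|A=r) = 0.7872
  A=s: p=0.4700, H(B|A=s) = 1.3371
Weighted sum = 1.046 bits.

1.046 bits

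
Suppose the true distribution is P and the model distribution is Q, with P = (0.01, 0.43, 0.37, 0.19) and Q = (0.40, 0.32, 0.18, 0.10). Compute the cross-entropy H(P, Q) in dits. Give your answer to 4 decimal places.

H(P,Q) = −Σ p·log₁₀ q.
  −0.01·log₁₀(0.40) = 0.00398
  −0.43·log₁₀(0.32) = 0.21279
  −0.37·log₁₀(0.18) = 0.27555
  −0.19·log₁₀(0.10) = 0.19000
H(P,Q) = 0.6823 dits.

0.6823 dits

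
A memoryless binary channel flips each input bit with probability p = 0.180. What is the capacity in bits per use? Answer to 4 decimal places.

Binary symmetric channel: C = 1 − h₂(ε) where h₂ is the binary entropy function.
h₂(0.180) = −0.180·log₂0.180 − 0.820·log₂0.820 = 0.6801.
C = 1 − 0.6801 = 0.3199 bits per channel use.

0.3199 bits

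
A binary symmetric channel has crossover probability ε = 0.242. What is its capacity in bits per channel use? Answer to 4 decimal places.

0.2016 bits

Binary symmetric channel: C = 1 − h₂(ε) where h₂ is the binary entropy function.
h₂(0.242) = −0.242·log₂0.242 − 0.758·log₂0.758 = 0.7984.
C = 1 − 0.7984 = 0.2016 bits per channel use.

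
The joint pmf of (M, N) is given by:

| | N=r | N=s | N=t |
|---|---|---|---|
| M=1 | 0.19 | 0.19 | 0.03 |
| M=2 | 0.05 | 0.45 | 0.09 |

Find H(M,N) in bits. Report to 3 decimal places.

H(M,N) = −Σ p(x,y)·log₂ p(x,y) over all 6 cells.
  cell (1,r): −0.19·log₂0.19 = 0.4552
  cell (1,s): −0.19·log₂0.19 = 0.4552
  cell (1,t): −0.03·log₂0.03 = 0.1518
  cell (2,r): −0.05·log₂0.05 = 0.2161
  cell (2,s): −0.45·log₂0.45 = 0.5184
  cell (2,t): −0.09·log₂0.09 = 0.3127
Sum = 2.109 bits.

2.109 bits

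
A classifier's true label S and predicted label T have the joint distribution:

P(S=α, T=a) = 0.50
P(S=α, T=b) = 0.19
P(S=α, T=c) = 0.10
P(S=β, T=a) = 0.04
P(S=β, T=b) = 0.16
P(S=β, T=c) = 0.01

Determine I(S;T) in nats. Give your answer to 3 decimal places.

Marginals: p(S) = (0.7900, 0.2100), p(T) = (0.5400, 0.3500, 0.1100).
I(S;T) = H(S) + H(T) − H(S,T).
H(S) = 0.5140, H(T) = 0.9430, H(S,T) = 1.3604.
I(S;T) = 0.5140 + 0.9430 − 1.3604 = 0.097 nats.

0.097 nats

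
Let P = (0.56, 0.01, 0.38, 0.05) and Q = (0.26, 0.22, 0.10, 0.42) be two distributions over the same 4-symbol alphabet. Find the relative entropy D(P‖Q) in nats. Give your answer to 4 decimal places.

0.7996 nats

D(P‖Q) = Σ p·ln(p/q).
  0.56·ln(0.56/0.26) = 0.42966
  0.01·ln(0.01/0.22) = -0.03091
  0.38·ln(0.38/0.10) = 0.50730
  0.05·ln(0.05/0.42) = -0.10641
D(P‖Q) = 0.7996 nats.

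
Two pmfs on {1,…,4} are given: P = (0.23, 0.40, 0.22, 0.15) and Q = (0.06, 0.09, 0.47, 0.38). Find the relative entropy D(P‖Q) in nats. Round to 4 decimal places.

0.5993 nats

D(P‖Q) = Σ p·ln(p/q).
  0.23·ln(0.23/0.06) = 0.30906
  0.40·ln(0.40/0.09) = 0.59666
  0.22·ln(0.22/0.47) = -0.16700
  0.15·ln(0.15/0.38) = -0.13943
D(P‖Q) = 0.5993 nats.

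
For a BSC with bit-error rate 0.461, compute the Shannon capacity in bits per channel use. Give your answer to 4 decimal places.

Binary symmetric channel: C = 1 − h₂(ε) where h₂ is the binary entropy function.
h₂(0.461) = −0.461·log₂0.461 − 0.539·log₂0.539 = 0.9956.
C = 1 − 0.9956 = 0.0044 bits per channel use.

0.0044 bits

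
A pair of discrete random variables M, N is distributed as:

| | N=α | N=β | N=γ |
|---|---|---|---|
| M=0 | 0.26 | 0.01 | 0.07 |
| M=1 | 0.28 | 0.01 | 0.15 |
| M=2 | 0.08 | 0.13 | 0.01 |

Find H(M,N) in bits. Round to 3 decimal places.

H(M,N) = −Σ p(x,y)·log₂ p(x,y) over all 9 cells.
  cell (0,α): −0.26·log₂0.26 = 0.5053
  cell (0,β): −0.01·log₂0.01 = 0.0664
  cell (0,γ): −0.07·log₂0.07 = 0.2686
  cell (1,α): −0.28·log₂0.28 = 0.5142
  cell (1,β): −0.01·log₂0.01 = 0.0664
  cell (1,γ): −0.15·log₂0.15 = 0.4105
  cell (2,α): −0.08·log₂0.08 = 0.2915
  cell (2,β): −0.13·log₂0.13 = 0.3826
  cell (2,γ): −0.01·log₂0.01 = 0.0664
Sum = 2.572 bits.

2.572 bits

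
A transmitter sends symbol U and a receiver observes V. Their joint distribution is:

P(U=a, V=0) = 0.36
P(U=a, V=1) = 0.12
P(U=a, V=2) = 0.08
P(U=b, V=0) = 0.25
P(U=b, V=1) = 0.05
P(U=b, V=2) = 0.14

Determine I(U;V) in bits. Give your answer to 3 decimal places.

0.037 bits

Marginals: p(U) = (0.5600, 0.4400), p(V) = (0.6100, 0.1700, 0.2200).
I(U;V) = Σ p(x,y)·log₂[p(x,y)/(p(x)p(y))].
  (a,0): 0.36·log₂(1.0539) = 0.0272
  (a,1): 0.12·log₂(1.2605) = 0.0401
  (a,2): 0.08·log₂(0.6494) = -0.0498
  (b,0): 0.25·log₂(0.9314) = -0.0256
  (b,1): 0.05·log₂(0.6684) = -0.0291
  (b,2): 0.14·log₂(1.4463) = 0.0745
Sum = 0.037 bits.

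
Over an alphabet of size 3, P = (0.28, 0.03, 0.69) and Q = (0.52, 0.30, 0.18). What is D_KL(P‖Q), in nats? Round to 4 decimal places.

0.6848 nats

D(P‖Q) = Σ p·ln(p/q).
  0.28·ln(0.28/0.52) = -0.17333
  0.03·ln(0.03/0.30) = -0.06908
  0.69·ln(0.69/0.18) = 0.92718
D(P‖Q) = 0.6848 nats.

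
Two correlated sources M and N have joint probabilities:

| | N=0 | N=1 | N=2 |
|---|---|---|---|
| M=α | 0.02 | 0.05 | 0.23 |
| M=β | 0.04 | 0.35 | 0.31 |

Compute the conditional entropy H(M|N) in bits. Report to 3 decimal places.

Chain rule: H(M|N) = H(M,N) − H(N).
Marginals: p(M) = (0.3000, 0.7000), p(N) = (0.0600, 0.4000, 0.5400).
H(M,N) = 2.0563 bits; H(N) = 1.2523 bits.
H(M|N) = 2.0563 − 1.2523 = 0.804 bits.

0.804 bits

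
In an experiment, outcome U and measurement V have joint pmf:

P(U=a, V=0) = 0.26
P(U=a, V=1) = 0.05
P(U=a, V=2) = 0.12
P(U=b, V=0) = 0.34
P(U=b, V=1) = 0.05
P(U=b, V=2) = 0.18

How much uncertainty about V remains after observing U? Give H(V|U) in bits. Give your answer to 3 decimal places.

1.293 bits

Chain rule: H(V|U) = H(U,V) − H(U).
Marginals: p(U) = (0.4300, 0.5700), p(V) = (0.6000, 0.1000, 0.3000).
H(U,V) = 2.2790 bits; H(U) = 0.9858 bits.
H(V|U) = 2.2790 − 0.9858 = 1.293 bits.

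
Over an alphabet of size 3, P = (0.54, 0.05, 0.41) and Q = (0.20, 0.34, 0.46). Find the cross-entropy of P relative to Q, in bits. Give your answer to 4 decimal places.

H(P,Q) = −Σ p·log₂ q.
  −0.54·log₂(0.20) = 1.25384
  −0.05·log₂(0.34) = 0.07782
  −0.41·log₂(0.46) = 0.45932
H(P,Q) = 1.7910 bits.

1.7910 bits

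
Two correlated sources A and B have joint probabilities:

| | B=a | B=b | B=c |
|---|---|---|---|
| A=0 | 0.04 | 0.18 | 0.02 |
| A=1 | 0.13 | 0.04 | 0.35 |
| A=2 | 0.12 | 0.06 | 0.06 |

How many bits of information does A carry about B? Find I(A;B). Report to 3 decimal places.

0.338 bits

Marginals: p(A) = (0.2400, 0.5200, 0.2400), p(B) = (0.2900, 0.2800, 0.4300).
I(A;B) = H(A) + H(B) − H(A,B).
H(A) = 1.4788, H(B) = 1.5557, H(A,B) = 2.6966.
I(A;B) = 1.4788 + 1.5557 − 2.6966 = 0.338 bits.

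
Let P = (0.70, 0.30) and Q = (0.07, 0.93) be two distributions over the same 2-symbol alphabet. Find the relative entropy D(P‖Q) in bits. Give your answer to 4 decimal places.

D(P‖Q) = Σ p·log₂(p/q).
  0.70·log₂(0.70/0.07) = 2.32535
  0.30·log₂(0.30/0.93) = -0.48968
D(P‖Q) = 1.8357 bits.

1.8357 bits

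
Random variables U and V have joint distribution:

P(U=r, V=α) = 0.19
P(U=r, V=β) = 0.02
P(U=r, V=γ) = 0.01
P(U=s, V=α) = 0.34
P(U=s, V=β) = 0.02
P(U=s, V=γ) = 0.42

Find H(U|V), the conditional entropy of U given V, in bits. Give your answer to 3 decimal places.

0.607 bits

Chain rule: H(U|V) = H(U,V) − H(V).
Marginals: p(U) = (0.2200, 0.7800), p(V) = (0.5300, 0.0400, 0.4300).
H(U,V) = 1.8022 bits; H(V) = 1.1948 bits.
H(U|V) = 1.8022 − 1.1948 = 0.607 bits.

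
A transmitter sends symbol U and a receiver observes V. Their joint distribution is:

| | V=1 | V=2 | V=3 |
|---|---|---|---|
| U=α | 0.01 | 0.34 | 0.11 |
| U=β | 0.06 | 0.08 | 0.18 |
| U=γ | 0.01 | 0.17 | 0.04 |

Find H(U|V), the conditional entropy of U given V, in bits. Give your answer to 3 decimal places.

Chain rule: H(U|V) = H(U,V) − H(V).
Marginals: p(U) = (0.4600, 0.3200, 0.2200), p(V) = (0.0800, 0.5900, 0.3300).
H(U,V) = 2.6130 bits; H(V) = 1.2684 bits.
H(U|V) = 2.6130 − 1.2684 = 1.345 bits.

1.345 bits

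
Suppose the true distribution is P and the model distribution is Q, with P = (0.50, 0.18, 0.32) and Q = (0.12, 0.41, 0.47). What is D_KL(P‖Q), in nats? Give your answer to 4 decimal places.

0.4424 nats

D(P‖Q) = Σ p·ln(p/q).
  0.50·ln(0.50/0.12) = 0.71356
  0.18·ln(0.18/0.41) = -0.14818
  0.32·ln(0.32/0.47) = -0.12301
D(P‖Q) = 0.4424 nats.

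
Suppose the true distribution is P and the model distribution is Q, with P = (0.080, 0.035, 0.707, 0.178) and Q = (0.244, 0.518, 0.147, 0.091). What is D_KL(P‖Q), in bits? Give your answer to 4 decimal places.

D(P‖Q) = Σ p·log₂(p/q).
  0.080·log₂(0.080/0.244) = -0.12870
  0.035·log₂(0.035/0.518) = -0.13606
  0.707·log₂(0.707/0.147) = 1.60199
  0.178·log₂(0.178/0.091) = 0.17229
D(P‖Q) = 1.5095 bits.

1.5095 bits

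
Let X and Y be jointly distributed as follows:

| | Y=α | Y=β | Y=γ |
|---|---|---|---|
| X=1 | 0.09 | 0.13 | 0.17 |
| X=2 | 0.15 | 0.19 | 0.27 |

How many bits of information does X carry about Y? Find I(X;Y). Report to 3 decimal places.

Marginals: p(X) = (0.3900, 0.6100), p(Y) = (0.2400, 0.3200, 0.4400).
I(X;Y) = Σ p(x,y)·log₂[p(x,y)/(p(x)p(y))].
  (1,α): 0.09·log₂(0.9615) = -0.0051
  (1,β): 0.13·log₂(1.0417) = 0.0077
  (1,γ): 0.17·log₂(0.9907) = -0.0023
  (2,α): 0.15·log₂(1.0246) = 0.0053
  (2,β): 0.19·log₂(0.9734) = -0.0074
  (2,γ): 0.27·log₂(1.0060) = 0.0023
Sum = 0.000 bits.

0.000 bits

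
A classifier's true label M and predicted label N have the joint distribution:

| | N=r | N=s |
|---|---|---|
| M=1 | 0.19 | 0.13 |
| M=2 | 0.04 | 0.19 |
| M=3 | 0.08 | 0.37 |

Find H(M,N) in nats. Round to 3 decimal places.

1.595 nats

H(M,N) = −Σ p(x,y)·ln p(x,y) over all 6 cells.
  cell (1,r): −0.19·ln0.19 = 0.3155
  cell (1,s): −0.13·ln0.13 = 0.2652
  cell (2,r): −0.04·ln0.04 = 0.1288
  cell (2,s): −0.19·ln0.19 = 0.3155
  cell (3,r): −0.08·ln0.08 = 0.2021
  cell (3,s): −0.37·ln0.37 = 0.3679
Sum = 1.595 nats.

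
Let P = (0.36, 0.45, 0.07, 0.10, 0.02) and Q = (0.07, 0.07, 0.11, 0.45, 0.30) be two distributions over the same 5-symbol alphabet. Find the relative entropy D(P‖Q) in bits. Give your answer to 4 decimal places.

D(P‖Q) = Σ p·log₂(p/q).
  0.36·log₂(0.36/0.07) = 0.85053
  0.45·log₂(0.45/0.07) = 1.20802
  0.07·log₂(0.07/0.11) = -0.04565
  0.10·log₂(0.10/0.45) = -0.21699
  0.02·log₂(0.02/0.30) = -0.07814
D(P‖Q) = 1.7178 bits.

1.7178 bits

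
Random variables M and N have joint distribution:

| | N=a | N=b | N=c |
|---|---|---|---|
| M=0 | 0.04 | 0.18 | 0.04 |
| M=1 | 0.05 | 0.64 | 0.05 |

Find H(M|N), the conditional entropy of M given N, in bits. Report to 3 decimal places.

0.801 bits

Marginals: p(M) = (0.2600, 0.7400), p(N) = (0.0900, 0.8200, 0.0900).
H(M|N) = Σ p(N) · H(M|N=·).
  N=a: p=0.0900, H(M|N=a) = 0.9911
  N=b: p=0.8200, H(M|N=b) = 0.7593
  N=c: p=0.0900, H(M|N=c) = 0.9911
Weighted sum = 0.801 bits.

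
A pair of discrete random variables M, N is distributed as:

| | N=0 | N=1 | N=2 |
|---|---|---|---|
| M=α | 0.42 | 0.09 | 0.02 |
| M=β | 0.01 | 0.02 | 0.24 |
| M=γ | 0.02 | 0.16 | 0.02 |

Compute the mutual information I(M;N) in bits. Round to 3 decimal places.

Marginals: p(M) = (0.5300, 0.2700, 0.2000), p(N) = (0.4500, 0.2700, 0.2800).
I(M;N) = H(M) + H(N) − H(M,N).
H(M) = 1.4599, H(N) = 1.5426, H(M,N) = 2.2734.
I(M;N) = 1.4599 + 1.5426 − 2.2734 = 0.729 bits.

0.729 bits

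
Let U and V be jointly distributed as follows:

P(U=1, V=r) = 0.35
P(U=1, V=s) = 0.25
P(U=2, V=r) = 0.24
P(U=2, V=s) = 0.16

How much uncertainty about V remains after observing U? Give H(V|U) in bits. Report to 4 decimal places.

Marginals: p(U) = (0.6000, 0.4000), p(V) = (0.5900, 0.4100).
H(V|U) = Σ p(U) · H(V|U=·).
  U=1: p=0.6000, H(V|U=1) = 0.9799
  U=2: p=0.4000, H(V|U=2) = 0.9710
Weighted sum = 0.9763 bits.

0.9763 bits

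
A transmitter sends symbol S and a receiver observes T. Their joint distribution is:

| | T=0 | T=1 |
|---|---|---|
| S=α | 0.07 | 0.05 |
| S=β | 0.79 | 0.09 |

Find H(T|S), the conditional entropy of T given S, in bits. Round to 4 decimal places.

Marginals: p(S) = (0.1200, 0.8800), p(T) = (0.8600, 0.1400).
H(T|S) = Σ p(S) · H(T|S=·).
  S=α: p=0.1200, H(T|S=α) = 0.9799
  S=β: p=0.8800, H(T|S=β) = 0.4762
Weighted sum = 0.5366 bits.

0.5366 bits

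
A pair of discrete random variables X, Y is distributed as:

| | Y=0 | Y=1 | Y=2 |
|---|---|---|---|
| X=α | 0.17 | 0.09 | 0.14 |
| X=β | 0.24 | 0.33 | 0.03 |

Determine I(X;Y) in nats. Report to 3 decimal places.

Marginals: p(X) = (0.4000, 0.6000), p(Y) = (0.4100, 0.4200, 0.1700).
I(X;Y) = Σ p(x,y)·ln[p(x,y)/(p(x)p(y))].
  (α,0): 0.17·ln(1.0366) = 0.0061
  (α,1): 0.09·ln(0.5357) = -0.0562
  (α,2): 0.14·ln(2.0588) = 0.1011
  (β,0): 0.24·ln(0.9756) = -0.0059
  (β,1): 0.33·ln(1.3095) = 0.0890
  (β,2): 0.03·ln(0.2941) = -0.0367
Sum = 0.097 nats.

0.097 nats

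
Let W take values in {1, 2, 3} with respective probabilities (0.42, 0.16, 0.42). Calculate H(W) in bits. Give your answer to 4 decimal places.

1.4743 bits

H(W) = −Σ p·log₂ p.
  −(0.42)·log₂(0.42) = 0.52565
  −(0.16)·log₂(0.16) = 0.42302
  −(0.42)·log₂(0.42) = 0.52565
Sum: 0.52565 + 0.42302 + 0.52565 = 1.4743 bits.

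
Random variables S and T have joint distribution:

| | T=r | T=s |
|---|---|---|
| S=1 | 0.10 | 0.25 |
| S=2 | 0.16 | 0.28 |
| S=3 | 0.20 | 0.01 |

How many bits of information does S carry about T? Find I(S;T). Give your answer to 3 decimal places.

0.219 bits

Marginals: p(S) = (0.3500, 0.4400, 0.2100), p(T) = (0.4600, 0.5400).
I(S;T) = Σ p(x,y)·log₂[p(x,y)/(p(x)p(y))].
  (1,r): 0.10·log₂(0.6211) = -0.0687
  (1,s): 0.25·log₂(1.3228) = 0.1009
  (2,r): 0.16·log₂(0.7905) = -0.0543
  (2,s): 0.28·log₂(1.1785) = 0.0663
  (3,r): 0.20·log₂(2.0704) = 0.2100
  (3,s): 0.01·log₂(0.0882) = -0.0350
Sum = 0.219 bits.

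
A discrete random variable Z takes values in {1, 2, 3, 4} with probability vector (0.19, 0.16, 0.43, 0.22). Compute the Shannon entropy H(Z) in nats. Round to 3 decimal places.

1.305 nats

H(Z) = −Σ p·ln p.
  −(0.19)·ln(0.19) = 0.3155
  −(0.16)·ln(0.16) = 0.2932
  −(0.43)·ln(0.43) = 0.3629
  −(0.22)·ln(0.22) = 0.3331
Sum: 0.3155 + 0.2932 + 0.3629 + 0.3331 = 1.305 nats.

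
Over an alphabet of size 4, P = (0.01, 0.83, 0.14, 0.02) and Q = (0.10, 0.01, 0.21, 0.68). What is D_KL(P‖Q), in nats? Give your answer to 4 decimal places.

3.5173 nats

D(P‖Q) = Σ p·ln(p/q).
  0.01·ln(0.01/0.10) = -0.02303
  0.83·ln(0.83/0.01) = 3.66764
  0.14·ln(0.14/0.21) = -0.05677
  0.02·ln(0.02/0.68) = -0.07053
D(P‖Q) = 3.5173 nats.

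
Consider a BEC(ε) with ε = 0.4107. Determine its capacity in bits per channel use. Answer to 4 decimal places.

0.5893 bits

Binary erasure channel: capacity C = 1 − ε.
C = 1 − 0.4107 = 0.5893 bits per channel use.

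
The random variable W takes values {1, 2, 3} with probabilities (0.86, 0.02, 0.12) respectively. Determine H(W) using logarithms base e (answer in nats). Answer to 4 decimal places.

H(W) = −Σ p·ln p.
  −(0.86)·ln(0.86) = 0.12971
  −(0.02)·ln(0.02) = 0.07824
  −(0.12)·ln(0.12) = 0.25443
Sum: 0.12971 + 0.07824 + 0.25443 = 0.4624 nats.

0.4624 nats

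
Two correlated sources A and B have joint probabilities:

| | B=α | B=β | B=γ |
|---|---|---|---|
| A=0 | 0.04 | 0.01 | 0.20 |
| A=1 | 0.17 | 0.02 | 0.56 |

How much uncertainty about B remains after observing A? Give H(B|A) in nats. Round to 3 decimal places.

0.639 nats

Chain rule: H(B|A) = H(A,B) − H(A).
Marginals: p(A) = (0.2500, 0.7500), p(B) = (0.2100, 0.0300, 0.7600).
H(A,B) = 1.2009 nats; H(A) = 0.5623 nats.
H(B|A) = 1.2009 − 0.5623 = 0.639 nats.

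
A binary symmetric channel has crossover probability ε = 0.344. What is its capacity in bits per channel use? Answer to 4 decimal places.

Binary symmetric channel: C = 1 − h₂(ε) where h₂ is the binary entropy function.
h₂(0.344) = −0.344·log₂0.344 − 0.656·log₂0.656 = 0.9286.
C = 1 − 0.9286 = 0.0714 bits per channel use.

0.0714 bits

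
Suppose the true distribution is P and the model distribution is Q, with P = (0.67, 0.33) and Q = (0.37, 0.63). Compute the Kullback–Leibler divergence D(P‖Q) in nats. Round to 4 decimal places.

0.1844 nats

D(P‖Q) = Σ p·ln(p/q).
  0.67·ln(0.67/0.37) = 0.39783
  0.33·ln(0.33/0.63) = -0.21339
D(P‖Q) = 0.1844 nats.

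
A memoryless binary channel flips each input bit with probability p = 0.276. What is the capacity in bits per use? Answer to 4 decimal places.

0.1501 bits

Binary symmetric channel: C = 1 − h₂(ε) where h₂ is the binary entropy function.
h₂(0.276) = −0.276·log₂0.276 − 0.724·log₂0.724 = 0.8499.
C = 1 − 0.8499 = 0.1501 bits per channel use.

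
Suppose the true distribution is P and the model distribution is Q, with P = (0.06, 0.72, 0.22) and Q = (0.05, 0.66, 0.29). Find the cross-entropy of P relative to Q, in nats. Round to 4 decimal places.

0.7512 nats

H(P,Q) = −Σ p·ln q.
  −0.06·ln(0.05) = 0.17974
  −0.72·ln(0.66) = 0.29917
  −0.22·ln(0.29) = 0.27233
H(P,Q) = 0.7512 nats.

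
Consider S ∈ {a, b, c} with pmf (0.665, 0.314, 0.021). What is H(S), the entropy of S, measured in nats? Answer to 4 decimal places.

0.7162 nats

H(S) = −Σ p·ln p.
  −(0.665)·ln(0.665) = 0.27130
  −(0.314)·ln(0.314) = 0.36373
  −(0.021)·ln(0.021) = 0.08113
Sum: 0.27130 + 0.36373 + 0.08113 = 0.7162 nats.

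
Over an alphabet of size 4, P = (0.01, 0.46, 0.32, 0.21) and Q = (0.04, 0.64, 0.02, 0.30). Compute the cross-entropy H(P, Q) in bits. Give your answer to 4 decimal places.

2.5134 bits

H(P,Q) = −Σ p·log₂ q.
  −0.01·log₂(0.04) = 0.04644
  −0.46·log₂(0.64) = 0.29617
  −0.32·log₂(0.02) = 1.80603
  −0.21·log₂(0.30) = 0.36476
H(P,Q) = 2.5134 bits.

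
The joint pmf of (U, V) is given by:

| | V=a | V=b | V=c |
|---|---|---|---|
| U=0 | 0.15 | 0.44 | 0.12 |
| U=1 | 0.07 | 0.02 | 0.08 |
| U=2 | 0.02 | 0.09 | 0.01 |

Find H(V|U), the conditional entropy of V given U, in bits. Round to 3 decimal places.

1.311 bits

Marginals: p(U) = (0.7100, 0.1700, 0.1200), p(V) = (0.2400, 0.5500, 0.2100).
H(V|U) = Σ p(U) · H(V|U=·).
  U=0: p=0.7100, H(V|U=0) = 1.3351
  U=1: p=0.1700, H(V|U=1) = 1.4021
  U=2: p=0.1200, H(V|U=2) = 1.0409
Weighted sum = 1.311 bits.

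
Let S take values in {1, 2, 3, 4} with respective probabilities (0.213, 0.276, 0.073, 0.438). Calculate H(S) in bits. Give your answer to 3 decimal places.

H(S) = −Σ p·log₂ p.
  −(0.213)·log₂(0.213) = 0.4752
  −(0.276)·log₂(0.276) = 0.5126
  −(0.073)·log₂(0.073) = 0.2756
  −(0.438)·log₂(0.438) = 0.5217
Sum: 0.4752 + 0.5126 + 0.2756 + 0.5217 = 1.785 bits.

1.785 bits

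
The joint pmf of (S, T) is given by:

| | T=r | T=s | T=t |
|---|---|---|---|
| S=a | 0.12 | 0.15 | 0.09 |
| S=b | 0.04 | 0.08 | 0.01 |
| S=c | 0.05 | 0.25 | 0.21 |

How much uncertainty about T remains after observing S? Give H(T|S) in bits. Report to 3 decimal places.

Marginals: p(S) = (0.3600, 0.1300, 0.5100), p(T) = (0.2100, 0.4800, 0.3100).
H(T|S) = Σ p(S) · H(T|S=·).
  S=a: p=0.3600, H(T|S=a) = 1.5546
  S=b: p=0.1300, H(T|S=b) = 1.2389
  S=c: p=0.5100, H(T|S=c) = 1.3598
Weighted sum = 1.414 bits.

1.414 bits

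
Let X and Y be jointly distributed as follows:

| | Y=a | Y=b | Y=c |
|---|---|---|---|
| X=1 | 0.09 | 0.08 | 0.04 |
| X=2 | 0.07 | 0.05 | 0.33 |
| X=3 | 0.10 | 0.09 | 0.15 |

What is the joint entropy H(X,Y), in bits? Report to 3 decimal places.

2.858 bits

H(X,Y) = −Σ p(x,y)·log₂ p(x,y) over all 9 cells.
  cell (1,a): −0.09·log₂0.09 = 0.3127
  cell (1,b): −0.08·log₂0.08 = 0.2915
  cell (1,c): −0.04·log₂0.04 = 0.1858
  cell (2,a): −0.07·log₂0.07 = 0.2686
  cell (2,b): −0.05·log₂0.05 = 0.2161
  cell (2,c): −0.33·log₂0.33 = 0.5278
  cell (3,a): −0.10·log₂0.10 = 0.3322
  cell (3,b): −0.09·log₂0.09 = 0.3127
  cell (3,c): −0.15·log₂0.15 = 0.4105
Sum = 2.858 bits.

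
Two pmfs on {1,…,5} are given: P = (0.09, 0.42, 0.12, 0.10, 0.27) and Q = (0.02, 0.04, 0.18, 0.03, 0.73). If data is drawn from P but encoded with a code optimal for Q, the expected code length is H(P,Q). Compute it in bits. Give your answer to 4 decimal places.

3.3837 bits

H(P,Q) = −Σ p·log₂ q.
  −0.09·log₂(0.02) = 0.50795
  −0.42·log₂(0.04) = 1.95042
  −0.12·log₂(0.18) = 0.29687
  −0.10·log₂(0.03) = 0.50589
  −0.27·log₂(0.73) = 0.12259
H(P,Q) = 3.3837 bits.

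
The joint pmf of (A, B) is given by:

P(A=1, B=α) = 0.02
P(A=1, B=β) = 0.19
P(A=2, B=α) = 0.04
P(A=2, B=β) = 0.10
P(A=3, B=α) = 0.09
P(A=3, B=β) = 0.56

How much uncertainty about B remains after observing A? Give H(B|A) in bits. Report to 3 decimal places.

0.593 bits

Chain rule: H(B|A) = H(A,B) − H(A).
Marginals: p(A) = (0.2100, 0.1400, 0.6500), p(B) = (0.1500, 0.8500).
H(A,B) = 1.8671 bits; H(A) = 1.2739 bits.
H(B|A) = 1.8671 − 1.2739 = 0.593 bits.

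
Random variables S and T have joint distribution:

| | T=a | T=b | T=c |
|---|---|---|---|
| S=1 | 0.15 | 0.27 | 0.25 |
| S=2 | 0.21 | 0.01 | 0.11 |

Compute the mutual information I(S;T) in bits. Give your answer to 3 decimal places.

Marginals: p(S) = (0.6700, 0.3300), p(T) = (0.3600, 0.2800, 0.3600).
I(S;T) = Σ p(x,y)·log₂[p(x,y)/(p(x)p(y))].
  (1,a): 0.15·log₂(0.6219) = -0.1028
  (1,b): 0.27·log₂(1.4392) = 0.1418
  (1,c): 0.25·log₂(1.0365) = 0.0129
  (2,a): 0.21·log₂(1.7677) = 0.1726
  (2,b): 0.01·log₂(0.1082) = -0.0321
  (2,c): 0.11·log₂(0.9259) = -0.0122
Sum = 0.180 bits.

0.180 bits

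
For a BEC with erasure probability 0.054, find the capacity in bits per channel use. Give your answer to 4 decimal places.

0.9460 bits

Binary erasure channel: capacity C = 1 − ε.
C = 1 − 0.054 = 0.9460 bits per channel use.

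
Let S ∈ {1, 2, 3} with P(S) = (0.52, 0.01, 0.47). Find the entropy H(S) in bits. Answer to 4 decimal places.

1.0690 bits

H(S) = −Σ p·log₂ p.
  −(0.52)·log₂(0.52) = 0.49058
  −(0.01)·log₂(0.01) = 0.06644
  −(0.47)·log₂(0.47) = 0.51196
Sum: 0.49058 + 0.06644 + 0.51196 = 1.0690 bits.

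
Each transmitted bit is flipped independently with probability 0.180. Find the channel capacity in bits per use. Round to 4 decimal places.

0.3199 bits

Binary symmetric channel: C = 1 − h₂(ε) where h₂ is the binary entropy function.
h₂(0.180) = −0.180·log₂0.180 − 0.820·log₂0.820 = 0.6801.
C = 1 − 0.6801 = 0.3199 bits per channel use.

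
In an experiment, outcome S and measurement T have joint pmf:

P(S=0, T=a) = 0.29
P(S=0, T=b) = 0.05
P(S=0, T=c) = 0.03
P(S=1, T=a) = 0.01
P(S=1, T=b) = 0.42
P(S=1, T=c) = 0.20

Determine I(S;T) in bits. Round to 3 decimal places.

Marginals: p(S) = (0.3700, 0.6300), p(T) = (0.3000, 0.4700, 0.2300).
I(S;T) = H(S) + H(T) − H(S,T).
H(S) = 0.9507, H(T) = 1.5207, H(S,T) = 1.9422.
I(S;T) = 0.9507 + 1.5207 − 1.9422 = 0.529 bits.

0.529 bits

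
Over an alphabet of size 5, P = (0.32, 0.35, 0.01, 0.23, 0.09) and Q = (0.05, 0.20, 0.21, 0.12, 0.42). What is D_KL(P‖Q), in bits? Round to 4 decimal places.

D(P‖Q) = Σ p·log₂(p/q).
  0.32·log₂(0.32/0.05) = 0.85698
  0.35·log₂(0.35/0.20) = 0.28257
  0.01·log₂(0.01/0.21) = -0.04392
  0.23·log₂(0.23/0.12) = 0.21588
  0.09·log₂(0.09/0.42) = -0.20002
D(P‖Q) = 1.1115 bits.

1.1115 bits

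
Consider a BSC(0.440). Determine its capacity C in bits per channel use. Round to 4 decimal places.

Binary symmetric channel: C = 1 − h₂(ε) where h₂ is the binary entropy function.
h₂(0.440) = −0.440·log₂0.440 − 0.560·log₂0.560 = 0.9896.
C = 1 − 0.9896 = 0.0104 bits per channel use.

0.0104 bits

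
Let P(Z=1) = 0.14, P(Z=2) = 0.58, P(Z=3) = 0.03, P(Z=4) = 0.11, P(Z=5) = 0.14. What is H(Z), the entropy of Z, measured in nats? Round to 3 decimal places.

H(Z) = −Σ p·ln p.
  −(0.14)·ln(0.14) = 0.2753
  −(0.58)·ln(0.58) = 0.3159
  −(0.03)·ln(0.03) = 0.1052
  −(0.11)·ln(0.11) = 0.2428
  −(0.14)·ln(0.14) = 0.2753
Sum: 0.2753 + 0.3159 + 0.1052 + 0.2428 + 0.2753 = 1.214 nats.

1.214 nats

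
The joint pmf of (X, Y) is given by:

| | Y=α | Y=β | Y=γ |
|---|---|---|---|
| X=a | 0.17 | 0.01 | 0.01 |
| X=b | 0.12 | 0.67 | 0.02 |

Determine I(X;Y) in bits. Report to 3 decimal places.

Marginals: p(X) = (0.1900, 0.8100), p(Y) = (0.2900, 0.6800, 0.0300).
I(X;Y) = Σ p(x,y)·log₂[p(x,y)/(p(x)p(y))].
  (a,α): 0.17·log₂(3.0853) = 0.2763
  (a,β): 0.01·log₂(0.0774) = -0.0369
  (a,γ): 0.01·log₂(1.7544) = 0.0081
  (b,α): 0.12·log₂(0.5109) = -0.1163
  (b,β): 0.67·log₂(1.2164) = 0.1894
  (b,γ): 0.02·log₂(0.8230) = -0.0056
Sum = 0.315 bits.

0.315 bits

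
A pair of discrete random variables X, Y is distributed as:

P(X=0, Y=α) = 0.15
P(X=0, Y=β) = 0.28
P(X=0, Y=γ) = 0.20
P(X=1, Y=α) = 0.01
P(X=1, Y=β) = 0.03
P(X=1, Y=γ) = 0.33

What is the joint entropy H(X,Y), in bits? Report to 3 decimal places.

H(X,Y) = −Σ p(x,y)·log₂ p(x,y) over all 6 cells.
  cell (0,α): −0.15·log₂0.15 = 0.4105
  cell (0,β): −0.28·log₂0.28 = 0.5142
  cell (0,γ): −0.20·log₂0.20 = 0.4644
  cell (1,α): −0.01·log₂0.01 = 0.0664
  cell (1,β): −0.03·log₂0.03 = 0.1518
  cell (1,γ): −0.33·log₂0.33 = 0.5278
Sum = 2.135 bits.

2.135 bits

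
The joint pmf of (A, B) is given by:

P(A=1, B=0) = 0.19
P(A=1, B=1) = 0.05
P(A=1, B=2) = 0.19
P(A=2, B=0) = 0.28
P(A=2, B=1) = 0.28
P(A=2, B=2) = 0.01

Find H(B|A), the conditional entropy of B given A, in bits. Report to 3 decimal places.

1.236 bits

Chain rule: H(B|A) = H(A,B) − H(A).
Marginals: p(A) = (0.4300, 0.5700), p(B) = (0.4700, 0.3300, 0.2000).
H(A,B) = 2.2214 bits; H(A) = 0.9858 bits.
H(B|A) = 2.2214 − 0.9858 = 1.236 bits.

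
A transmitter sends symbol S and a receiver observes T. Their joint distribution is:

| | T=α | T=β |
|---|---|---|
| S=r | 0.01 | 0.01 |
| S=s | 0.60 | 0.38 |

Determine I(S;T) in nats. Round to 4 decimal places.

0.0005 nats

Marginals: p(S) = (0.0200, 0.9800), p(T) = (0.6100, 0.3900).
I(S;T) = Σ p(x,y)·ln[p(x,y)/(p(x)p(y))].
  (r,α): 0.01·ln(0.8197) = -0.00199
  (r,β): 0.01·ln(1.2821) = 0.00248
  (s,α): 0.60·ln(1.0037) = 0.00220
  (s,β): 0.38·ln(0.9942) = -0.00219
Sum = 0.0005 nats.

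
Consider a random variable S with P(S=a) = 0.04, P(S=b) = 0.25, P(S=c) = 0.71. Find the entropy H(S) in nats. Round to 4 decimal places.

0.7185 nats

H(S) = −Σ p·ln p.
  −(0.04)·ln(0.04) = 0.12876
  −(0.25)·ln(0.25) = 0.34657
  −(0.71)·ln(0.71) = 0.24317
Sum: 0.12876 + 0.34657 + 0.24317 = 0.7185 nats.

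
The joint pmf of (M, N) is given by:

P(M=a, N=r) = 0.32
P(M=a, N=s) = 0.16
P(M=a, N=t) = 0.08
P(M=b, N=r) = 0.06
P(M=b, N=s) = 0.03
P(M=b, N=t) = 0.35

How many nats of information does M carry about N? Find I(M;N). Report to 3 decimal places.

0.231 nats

Marginals: p(M) = (0.5600, 0.4400), p(N) = (0.3800, 0.1900, 0.4300).
I(M;N) = Σ p(x,y)·ln[p(x,y)/(p(x)p(y))].
  (a,r): 0.32·ln(1.5038) = 0.1305
  (a,s): 0.16·ln(1.5038) = 0.0653
  (a,t): 0.08·ln(0.3322) = -0.0882
  (b,r): 0.06·ln(0.3589) = -0.0615
  (b,s): 0.03·ln(0.3589) = -0.0307
  (b,t): 0.35·ln(1.8499) = 0.2153
Sum = 0.231 nats.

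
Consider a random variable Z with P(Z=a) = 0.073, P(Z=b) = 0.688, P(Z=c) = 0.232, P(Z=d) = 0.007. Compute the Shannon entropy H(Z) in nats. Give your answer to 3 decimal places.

0.822 nats

H(Z) = −Σ p·ln p.
  −(0.073)·ln(0.073) = 0.1911
  −(0.688)·ln(0.688) = 0.2573
  −(0.232)·ln(0.232) = 0.3390
  −(0.007)·ln(0.007) = 0.0347
Sum: 0.1911 + 0.2573 + 0.3390 + 0.0347 = 0.822 nats.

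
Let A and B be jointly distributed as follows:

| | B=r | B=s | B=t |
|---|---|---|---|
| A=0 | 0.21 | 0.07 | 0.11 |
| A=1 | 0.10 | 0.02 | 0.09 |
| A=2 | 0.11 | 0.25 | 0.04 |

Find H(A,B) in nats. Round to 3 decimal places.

H(A,B) = −Σ p(x,y)·ln p(x,y) over all 9 cells.
  cell (0,r): −0.21·ln0.21 = 0.3277
  cell (0,s): −0.07·ln0.07 = 0.1861
  cell (0,t): −0.11·ln0.11 = 0.2428
  cell (1,r): −0.10·ln0.10 = 0.2303
  cell (1,s): −0.02·ln0.02 = 0.0782
  cell (1,t): −0.09·ln0.09 = 0.2167
  cell (2,r): −0.11·ln0.11 = 0.2428
  cell (2,s): −0.25·ln0.25 = 0.3466
  cell (2,t): −0.04·ln0.04 = 0.1288
Sum = 2.000 nats.

2.000 nats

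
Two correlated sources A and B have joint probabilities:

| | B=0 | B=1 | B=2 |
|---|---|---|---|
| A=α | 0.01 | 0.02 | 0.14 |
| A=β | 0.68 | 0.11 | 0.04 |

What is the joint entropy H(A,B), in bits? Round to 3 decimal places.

1.491 bits

H(A,B) = −Σ p(x,y)·log₂ p(x,y) over all 6 cells.
  cell (α,0): −0.01·log₂0.01 = 0.0664
  cell (α,1): −0.02·log₂0.02 = 0.1129
  cell (α,2): −0.14·log₂0.14 = 0.3971
  cell (β,0): −0.68·log₂0.68 = 0.3783
  cell (β,1): −0.11·log₂0.11 = 0.3503
  cell (β,2): −0.04·log₂0.04 = 0.1858
Sum = 1.491 bits.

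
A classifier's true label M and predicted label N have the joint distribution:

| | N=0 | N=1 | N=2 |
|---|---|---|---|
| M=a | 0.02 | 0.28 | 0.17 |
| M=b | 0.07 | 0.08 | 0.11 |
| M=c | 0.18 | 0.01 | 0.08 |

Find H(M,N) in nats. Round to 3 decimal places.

1.924 nats

H(M,N) = −Σ p(x,y)·ln p(x,y) over all 9 cells.
  cell (a,0): −0.02·ln0.02 = 0.0782
  cell (a,1): −0.28·ln0.28 = 0.3564
  cell (a,2): −0.17·ln0.17 = 0.3012
  cell (b,0): −0.07·ln0.07 = 0.1861
  cell (b,1): −0.08·ln0.08 = 0.2021
  cell (b,2): −0.11·ln0.11 = 0.2428
  cell (c,0): −0.18·ln0.18 = 0.3087
  cell (c,1): −0.01·ln0.01 = 0.0461
  cell (c,2): −0.08·ln0.08 = 0.2021
Sum = 1.924 nats.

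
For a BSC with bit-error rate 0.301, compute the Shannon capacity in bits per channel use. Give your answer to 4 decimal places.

Binary symmetric channel: C = 1 − h₂(ε) where h₂ is the binary entropy function.
h₂(0.301) = −0.301·log₂0.301 − 0.699·log₂0.699 = 0.8825.
C = 1 − 0.8825 = 0.1175 bits per channel use.

0.1175 bits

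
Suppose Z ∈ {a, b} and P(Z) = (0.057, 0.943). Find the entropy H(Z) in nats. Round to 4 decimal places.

H(Z) = −Σ p·ln p.
  −(0.057)·ln(0.057) = 0.16329
  −(0.943)·ln(0.943) = 0.05534
Sum: 0.16329 + 0.05534 = 0.2186 nats.

0.2186 nats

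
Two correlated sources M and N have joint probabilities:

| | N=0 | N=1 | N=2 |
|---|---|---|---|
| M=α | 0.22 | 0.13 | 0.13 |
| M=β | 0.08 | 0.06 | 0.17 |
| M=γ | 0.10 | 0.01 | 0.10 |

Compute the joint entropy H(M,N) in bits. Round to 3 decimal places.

H(M,N) = −Σ p(x,y)·log₂ p(x,y) over all 9 cells.
  cell (α,0): −0.22·log₂0.22 = 0.4806
  cell (α,1): −0.13·log₂0.13 = 0.3826
  cell (α,2): −0.13·log₂0.13 = 0.3826
  cell (β,0): −0.08·log₂0.08 = 0.2915
  cell (β,1): −0.06·log₂0.06 = 0.2435
  cell (β,2): −0.17·log₂0.17 = 0.4346
  cell (γ,0): −0.10·log₂0.10 = 0.3322
  cell (γ,1): −0.01·log₂0.01 = 0.0664
  cell (γ,2): −0.10·log₂0.10 = 0.3322
Sum = 2.946 bits.

2.946 bits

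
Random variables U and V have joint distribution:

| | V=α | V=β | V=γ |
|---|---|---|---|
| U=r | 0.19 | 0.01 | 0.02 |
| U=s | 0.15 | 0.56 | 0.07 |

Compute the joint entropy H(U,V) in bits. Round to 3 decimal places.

H(U,V) = −Σ p(x,y)·log₂ p(x,y) over all 6 cells.
  cell (r,α): −0.19·log₂0.19 = 0.4552
  cell (r,β): −0.01·log₂0.01 = 0.0664
  cell (r,γ): −0.02·log₂0.02 = 0.1129
  cell (s,α): −0.15·log₂0.15 = 0.4105
  cell (s,β): −0.56·log₂0.56 = 0.4684
  cell (s,γ): −0.07·log₂0.07 = 0.2686
Sum = 1.782 bits.

1.782 bits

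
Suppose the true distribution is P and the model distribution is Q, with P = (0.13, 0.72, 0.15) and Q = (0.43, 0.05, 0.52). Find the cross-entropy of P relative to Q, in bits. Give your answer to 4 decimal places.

3.4116 bits

H(P,Q) = −Σ p·log₂ q.
  −0.13·log₂(0.43) = 0.15829
  −0.72·log₂(0.05) = 3.11179
  −0.15·log₂(0.52) = 0.14151
H(P,Q) = 3.4116 bits.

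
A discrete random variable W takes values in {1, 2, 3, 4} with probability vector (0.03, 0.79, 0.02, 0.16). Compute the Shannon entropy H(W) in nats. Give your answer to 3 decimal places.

0.663 nats

H(W) = −Σ p·ln p.
  −(0.03)·ln(0.03) = 0.1052
  −(0.79)·ln(0.79) = 0.1862
  −(0.02)·ln(0.02) = 0.0782
  −(0.16)·ln(0.16) = 0.2932
Sum: 0.1052 + 0.1862 + 0.0782 + 0.2932 = 0.663 nats.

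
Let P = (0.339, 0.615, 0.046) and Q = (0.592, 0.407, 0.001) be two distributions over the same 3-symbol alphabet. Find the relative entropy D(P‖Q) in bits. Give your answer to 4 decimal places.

D(P‖Q) = Σ p·log₂(p/q).
  0.339·log₂(0.339/0.592) = -0.27266
  0.615·log₂(0.615/0.407) = 0.36627
  0.046·log₂(0.046/0.001) = 0.25408
D(P‖Q) = 0.3477 bits.

0.3477 bits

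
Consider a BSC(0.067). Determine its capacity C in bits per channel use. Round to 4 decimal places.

0.6454 bits

Binary symmetric channel: C = 1 − h₂(ε) where h₂ is the binary entropy function.
h₂(0.067) = −0.067·log₂0.067 − 0.933·log₂0.933 = 0.3546.
C = 1 − 0.3546 = 0.6454 bits per channel use.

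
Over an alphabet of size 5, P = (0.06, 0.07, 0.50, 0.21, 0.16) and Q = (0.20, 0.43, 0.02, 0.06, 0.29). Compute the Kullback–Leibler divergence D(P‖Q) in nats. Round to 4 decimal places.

D(P‖Q) = Σ p·ln(p/q).
  0.06·ln(0.06/0.20) = -0.07224
  0.07·ln(0.07/0.43) = -0.12707
  0.50·ln(0.50/0.02) = 1.60944
  0.21·ln(0.21/0.06) = 0.26308
  0.16·ln(0.16/0.29) = -0.09515
D(P‖Q) = 1.5781 nats.

1.5781 nats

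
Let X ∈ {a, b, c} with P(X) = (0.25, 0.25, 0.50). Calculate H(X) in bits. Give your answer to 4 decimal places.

H(X) = −Σ p·log₂ p.
  −(0.25)·log₂(0.25) = 0.50000
  −(0.25)·log₂(0.25) = 0.50000
  −(0.50)·log₂(0.50) = 0.50000
Sum: 0.50000 + 0.50000 + 0.50000 = 1.5000 bits.

1.5000 bits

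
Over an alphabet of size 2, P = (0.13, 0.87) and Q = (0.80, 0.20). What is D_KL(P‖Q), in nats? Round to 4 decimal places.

1.0428 nats

D(P‖Q) = Σ p·ln(p/q).
  0.13·ln(0.13/0.80) = -0.23622
  0.87·ln(0.87/0.20) = 1.27905
D(P‖Q) = 1.0428 nats.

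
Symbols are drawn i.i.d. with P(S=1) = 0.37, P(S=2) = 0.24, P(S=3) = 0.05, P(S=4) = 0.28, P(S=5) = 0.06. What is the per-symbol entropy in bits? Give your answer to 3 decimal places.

H(S) = −Σ p·log₂ p.
  −(0.37)·log₂(0.37) = 0.5307
  −(0.24)·log₂(0.24) = 0.4941
  −(0.05)·log₂(0.05) = 0.2161
  −(0.28)·log₂(0.28) = 0.5142
  −(0.06)·log₂(0.06) = 0.2435
Sum: 0.5307 + 0.4941 + 0.2161 + 0.5142 + 0.2435 = 1.999 bits.

1.999 bits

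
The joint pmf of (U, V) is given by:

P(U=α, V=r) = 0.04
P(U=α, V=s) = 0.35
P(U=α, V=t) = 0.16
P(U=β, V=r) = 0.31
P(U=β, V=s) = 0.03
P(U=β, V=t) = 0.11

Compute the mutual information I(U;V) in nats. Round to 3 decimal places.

Marginals: p(U) = (0.5500, 0.4500), p(V) = (0.3500, 0.3800, 0.2700).
I(U;V) = Σ p(x,y)·ln[p(x,y)/(p(x)p(y))].
  (α,r): 0.04·ln(0.2078) = -0.0628
  (α,s): 0.35·ln(1.6746) = 0.1805
  (α,t): 0.16·ln(1.0774) = 0.0119
  (β,r): 0.31·ln(1.9683) = 0.2099
  (β,s): 0.03·ln(0.1754) = -0.0522
  (β,t): 0.11·ln(0.9053) = -0.0109
Sum = 0.276 nats.

0.276 nats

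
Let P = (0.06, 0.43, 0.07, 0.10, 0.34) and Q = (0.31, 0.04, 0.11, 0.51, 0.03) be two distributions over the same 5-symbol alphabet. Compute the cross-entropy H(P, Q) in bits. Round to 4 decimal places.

4.1383 bits

H(P,Q) = −Σ p·log₂ q.
  −0.06·log₂(0.31) = 0.10138
  −0.43·log₂(0.04) = 1.99686
  −0.07·log₂(0.11) = 0.22291
  −0.10·log₂(0.51) = 0.09714
  −0.34·log₂(0.03) = 1.72002
H(P,Q) = 4.1383 bits.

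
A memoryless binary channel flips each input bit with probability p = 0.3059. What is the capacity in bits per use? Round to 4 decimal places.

0.1116 bits

Binary symmetric channel: C = 1 − h₂(ε) where h₂ is the binary entropy function.
h₂(0.3059) = −0.3059·log₂0.3059 − 0.6941·log₂0.6941 = 0.8884.
C = 1 − 0.8884 = 0.1116 bits per channel use.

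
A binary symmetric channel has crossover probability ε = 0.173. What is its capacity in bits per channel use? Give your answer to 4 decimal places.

0.3355 bits

Binary symmetric channel: C = 1 − h₂(ε) where h₂ is the binary entropy function.
h₂(0.173) = −0.173·log₂0.173 − 0.827·log₂0.827 = 0.6645.
C = 1 − 0.6645 = 0.3355 bits per channel use.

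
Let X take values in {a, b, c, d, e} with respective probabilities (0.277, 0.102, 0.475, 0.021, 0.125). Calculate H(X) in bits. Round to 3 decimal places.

H(X) = −Σ p·log₂ p.
  −(0.277)·log₂(0.277) = 0.5130
  −(0.102)·log₂(0.102) = 0.3359
  −(0.475)·log₂(0.475) = 0.5102
  −(0.021)·log₂(0.021) = 0.1170
  −(0.125)·log₂(0.125) = 0.3750
Sum: 0.5130 + 0.3359 + 0.5102 + 0.1170 + 0.3750 = 1.851 bits.

1.851 bits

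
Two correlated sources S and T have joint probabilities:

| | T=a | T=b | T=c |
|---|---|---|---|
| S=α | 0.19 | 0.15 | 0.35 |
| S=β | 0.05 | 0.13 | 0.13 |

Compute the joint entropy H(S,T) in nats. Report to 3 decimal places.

1.648 nats

H(S,T) = −Σ p(x,y)·ln p(x,y) over all 6 cells.
  cell (α,a): −0.19·ln0.19 = 0.3155
  cell (α,b): −0.15·ln0.15 = 0.2846
  cell (α,c): −0.35·ln0.35 = 0.3674
  cell (β,a): −0.05·ln0.05 = 0.1498
  cell (β,b): −0.13·ln0.13 = 0.2652
  cell (β,c): −0.13·ln0.13 = 0.2652
Sum = 1.648 nats.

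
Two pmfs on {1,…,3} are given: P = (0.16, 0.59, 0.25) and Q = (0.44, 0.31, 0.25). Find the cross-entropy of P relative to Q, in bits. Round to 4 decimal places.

1.6864 bits

H(P,Q) = −Σ p·log₂ q.
  −0.16·log₂(0.44) = 0.18951
  −0.59·log₂(0.31) = 0.99690
  −0.25·log₂(0.25) = 0.50000
H(P,Q) = 1.6864 bits.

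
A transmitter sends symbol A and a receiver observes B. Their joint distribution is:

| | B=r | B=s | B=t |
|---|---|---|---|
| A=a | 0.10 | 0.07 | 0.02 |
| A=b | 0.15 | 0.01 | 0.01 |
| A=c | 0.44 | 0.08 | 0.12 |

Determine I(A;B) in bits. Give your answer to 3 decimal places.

Marginals: p(A) = (0.1900, 0.1700, 0.6400), p(B) = (0.6900, 0.1600, 0.1500).
I(A;B) = H(A) + H(B) − H(A,B).
H(A) = 1.3019, H(B) = 1.2029, H(A,B) = 2.4368.
I(A;B) = 1.3019 + 1.2029 − 2.4368 = 0.068 bits.

0.068 bits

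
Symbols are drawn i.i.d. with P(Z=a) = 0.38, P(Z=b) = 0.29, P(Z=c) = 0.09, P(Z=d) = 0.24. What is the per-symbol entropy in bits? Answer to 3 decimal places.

H(Z) = −Σ p·log₂ p.
  −(0.38)·log₂(0.38) = 0.5305
  −(0.29)·log₂(0.29) = 0.5179
  −(0.09)·log₂(0.09) = 0.3127
  −(0.24)·log₂(0.24) = 0.4941
Sum: 0.5305 + 0.5179 + 0.3127 + 0.4941 = 1.855 bits.

1.855 bits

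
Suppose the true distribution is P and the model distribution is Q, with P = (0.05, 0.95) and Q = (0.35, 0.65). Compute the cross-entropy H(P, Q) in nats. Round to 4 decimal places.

H(P,Q) = −Σ p·ln q.
  −0.05·ln(0.35) = 0.05249
  −0.95·ln(0.65) = 0.40924
H(P,Q) = 0.4617 nats.

0.4617 nats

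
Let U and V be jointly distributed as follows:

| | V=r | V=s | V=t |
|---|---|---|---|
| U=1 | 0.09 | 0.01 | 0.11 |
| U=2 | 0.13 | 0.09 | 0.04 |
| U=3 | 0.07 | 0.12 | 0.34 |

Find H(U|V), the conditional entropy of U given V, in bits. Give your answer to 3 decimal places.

Chain rule: H(U|V) = H(U,V) − H(V).
Marginals: p(U) = (0.2100, 0.2600, 0.5300), p(V) = (0.2900, 0.2200, 0.4900).
H(U,V) = 2.7752 bits; H(V) = 1.5028 bits.
H(U|V) = 2.7752 − 1.5028 = 1.272 bits.

1.272 bits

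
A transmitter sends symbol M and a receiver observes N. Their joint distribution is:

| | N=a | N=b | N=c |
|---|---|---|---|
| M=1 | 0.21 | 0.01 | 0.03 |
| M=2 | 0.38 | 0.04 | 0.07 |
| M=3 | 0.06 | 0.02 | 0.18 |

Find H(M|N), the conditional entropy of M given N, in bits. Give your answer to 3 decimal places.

Chain rule: H(M|N) = H(M,N) − H(N).
Marginals: p(M) = (0.2500, 0.4900, 0.2600), p(N) = (0.6500, 0.0700, 0.2800).
H(M,N) = 2.4775 bits; H(N) = 1.1867 bits.
H(M|N) = 2.4775 − 1.1867 = 1.291 bits.

1.291 bits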